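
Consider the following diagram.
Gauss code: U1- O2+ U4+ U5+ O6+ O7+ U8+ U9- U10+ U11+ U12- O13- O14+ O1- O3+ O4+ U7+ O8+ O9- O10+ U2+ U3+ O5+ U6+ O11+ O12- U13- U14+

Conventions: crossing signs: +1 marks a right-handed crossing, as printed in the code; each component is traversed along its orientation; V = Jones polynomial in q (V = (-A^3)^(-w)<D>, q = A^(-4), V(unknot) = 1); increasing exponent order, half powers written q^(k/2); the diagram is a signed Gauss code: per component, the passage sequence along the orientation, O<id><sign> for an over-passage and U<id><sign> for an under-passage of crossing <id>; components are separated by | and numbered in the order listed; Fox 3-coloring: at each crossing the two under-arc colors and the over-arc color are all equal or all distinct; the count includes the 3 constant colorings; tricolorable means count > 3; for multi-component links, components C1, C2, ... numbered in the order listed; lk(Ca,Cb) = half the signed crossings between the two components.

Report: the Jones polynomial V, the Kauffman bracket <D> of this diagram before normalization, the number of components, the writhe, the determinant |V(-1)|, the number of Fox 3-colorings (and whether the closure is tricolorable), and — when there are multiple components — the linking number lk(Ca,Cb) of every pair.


Jones polynomial: V(q) = q^2 + 2q^4 - 2q^5 + q^6 - 2q^7 + q^8
<D> = A^-14 - 2A^-10 + A^-6 - 2A^-2 + 2A^2 + A^10; writhe +6
components 1, writhe +6 (14 crossings)
3-colorings: 27 of 3^14, det 9 — tricolorable
note: det 9 = |V(-1)|; divisible by 3, so tricolorable


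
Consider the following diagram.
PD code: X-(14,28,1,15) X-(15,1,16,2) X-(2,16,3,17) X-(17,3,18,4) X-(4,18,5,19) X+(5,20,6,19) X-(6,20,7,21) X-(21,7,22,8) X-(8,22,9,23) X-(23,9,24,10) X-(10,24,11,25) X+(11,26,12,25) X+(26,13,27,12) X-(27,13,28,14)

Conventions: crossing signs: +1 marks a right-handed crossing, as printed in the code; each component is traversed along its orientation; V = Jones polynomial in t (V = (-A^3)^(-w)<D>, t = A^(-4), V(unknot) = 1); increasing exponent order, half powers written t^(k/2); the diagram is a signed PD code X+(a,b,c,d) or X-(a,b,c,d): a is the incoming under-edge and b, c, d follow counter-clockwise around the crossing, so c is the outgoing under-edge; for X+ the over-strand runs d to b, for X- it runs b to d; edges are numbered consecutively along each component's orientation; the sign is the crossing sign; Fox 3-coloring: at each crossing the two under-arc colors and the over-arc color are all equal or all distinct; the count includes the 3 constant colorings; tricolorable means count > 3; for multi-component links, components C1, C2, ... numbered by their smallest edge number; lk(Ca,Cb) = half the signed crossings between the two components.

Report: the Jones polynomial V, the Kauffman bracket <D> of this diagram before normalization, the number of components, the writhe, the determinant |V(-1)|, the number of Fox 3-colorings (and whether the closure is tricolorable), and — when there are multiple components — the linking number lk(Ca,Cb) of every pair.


Jones polynomial: V(t) = -t^(-23/2) + t^(-21/2) - t^(-19/2) + t^(-17/2) - t^(-15/2) + t^(-13/2) - t^(-11/2) - t^(-7/2)
<D> = -A^-10 - A^-2 + A^2 - A^6 + A^10 - A^14 + A^18 - A^22; writhe -8
components 2, writhe -8 (14 crossings)
linking number lk(C1,C2) = -4
3-colorings: 3 of 3^14, det 8 — not tricolorable
note: w = -8 shifts under R1 moves; the (-A^3)^(8) factor cancels that in V


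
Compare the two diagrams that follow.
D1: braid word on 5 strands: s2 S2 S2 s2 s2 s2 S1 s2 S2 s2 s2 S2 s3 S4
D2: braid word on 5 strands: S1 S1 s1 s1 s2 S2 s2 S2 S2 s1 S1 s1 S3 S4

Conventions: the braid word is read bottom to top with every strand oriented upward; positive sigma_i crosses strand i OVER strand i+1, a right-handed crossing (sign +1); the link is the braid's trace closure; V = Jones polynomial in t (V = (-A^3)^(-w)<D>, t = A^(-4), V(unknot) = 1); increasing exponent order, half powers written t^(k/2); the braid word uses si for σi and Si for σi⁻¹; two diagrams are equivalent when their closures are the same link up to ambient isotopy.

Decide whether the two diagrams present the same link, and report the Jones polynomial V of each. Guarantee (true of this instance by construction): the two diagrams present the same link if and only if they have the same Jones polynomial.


same link: no
V(D1) = t + t^3 - t^4  [14 crossings, <D> = -A^-10 + A^-6 + A^2, w = +2]
D2 (bracket A^-6; 14 crossings at w = -2): V = 1
note: comparing 2 Jones polynomials yields 2 groups


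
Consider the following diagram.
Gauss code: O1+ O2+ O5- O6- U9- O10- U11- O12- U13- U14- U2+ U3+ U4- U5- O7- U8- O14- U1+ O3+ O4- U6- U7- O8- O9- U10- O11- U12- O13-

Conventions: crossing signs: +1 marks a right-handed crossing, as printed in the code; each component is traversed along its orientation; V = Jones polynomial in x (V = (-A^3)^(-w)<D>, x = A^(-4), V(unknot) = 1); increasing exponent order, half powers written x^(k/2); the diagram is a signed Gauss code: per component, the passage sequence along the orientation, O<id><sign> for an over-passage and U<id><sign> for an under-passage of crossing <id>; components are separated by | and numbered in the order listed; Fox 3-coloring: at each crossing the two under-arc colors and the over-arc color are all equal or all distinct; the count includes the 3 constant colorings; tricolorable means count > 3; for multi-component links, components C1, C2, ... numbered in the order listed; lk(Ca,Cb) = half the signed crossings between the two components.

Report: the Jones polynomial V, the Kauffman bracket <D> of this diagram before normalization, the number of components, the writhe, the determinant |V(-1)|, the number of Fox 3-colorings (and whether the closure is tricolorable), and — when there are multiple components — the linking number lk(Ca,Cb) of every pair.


V = x^-11 - 2x^-10 + 2x^-9 - 3x^-8 + 2x^-7 - 2x^-6 + 2x^-5 + x^-3
<D> = A^-12 + 2A^-4 - 2 + 2A^4 - 3A^8 + 2A^12 - 2A^16 + A^20 (w = -8)
1 component over 14 crossings, w = -8
9 Fox colorings among 3^14, |V(-1)| = 15: tricolorable
why: |V(-1)| = 15: so tricolorable, since 3 divides 15


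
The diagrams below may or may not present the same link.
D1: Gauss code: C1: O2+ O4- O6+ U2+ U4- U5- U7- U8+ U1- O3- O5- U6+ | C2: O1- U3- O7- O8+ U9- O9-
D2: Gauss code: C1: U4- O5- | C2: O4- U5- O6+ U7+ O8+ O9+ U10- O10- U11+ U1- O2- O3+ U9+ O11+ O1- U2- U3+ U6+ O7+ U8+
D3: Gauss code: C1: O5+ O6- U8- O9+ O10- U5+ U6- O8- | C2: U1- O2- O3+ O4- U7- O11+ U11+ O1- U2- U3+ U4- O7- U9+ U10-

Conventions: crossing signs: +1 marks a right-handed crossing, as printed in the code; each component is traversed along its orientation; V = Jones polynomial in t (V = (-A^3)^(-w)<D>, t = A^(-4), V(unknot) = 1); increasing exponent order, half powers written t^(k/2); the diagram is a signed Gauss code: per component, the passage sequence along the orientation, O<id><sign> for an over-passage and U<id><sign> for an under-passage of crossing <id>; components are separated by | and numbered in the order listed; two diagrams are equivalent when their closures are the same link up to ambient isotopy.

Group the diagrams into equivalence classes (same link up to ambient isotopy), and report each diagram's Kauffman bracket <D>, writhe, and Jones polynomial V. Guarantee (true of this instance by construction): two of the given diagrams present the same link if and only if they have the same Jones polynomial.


equivalence classes: {D1} | {D2} | {D3}
D1 (bracket A^-7 + A; 9 crossings at w = -3): V = -t^(-5/2) - t^(-1/2)
V(D2) = -t^(-3/2) - 2t^(1/2) + t^(3/2) - t^(5/2) + t^(7/2)  [11 crossings, <D> = -A^-11 + A^-7 - A^-3 + 2A + A^9, w = +1]
D3 (bracket A^-7 + A^-3 + A - A^9; 11 crossings at w = -3): V = t^(-9/2) - t^(-5/2) - t^(-3/2) - t^(-1/2)
key observation: 3 values of V(t) split the 3 diagrams


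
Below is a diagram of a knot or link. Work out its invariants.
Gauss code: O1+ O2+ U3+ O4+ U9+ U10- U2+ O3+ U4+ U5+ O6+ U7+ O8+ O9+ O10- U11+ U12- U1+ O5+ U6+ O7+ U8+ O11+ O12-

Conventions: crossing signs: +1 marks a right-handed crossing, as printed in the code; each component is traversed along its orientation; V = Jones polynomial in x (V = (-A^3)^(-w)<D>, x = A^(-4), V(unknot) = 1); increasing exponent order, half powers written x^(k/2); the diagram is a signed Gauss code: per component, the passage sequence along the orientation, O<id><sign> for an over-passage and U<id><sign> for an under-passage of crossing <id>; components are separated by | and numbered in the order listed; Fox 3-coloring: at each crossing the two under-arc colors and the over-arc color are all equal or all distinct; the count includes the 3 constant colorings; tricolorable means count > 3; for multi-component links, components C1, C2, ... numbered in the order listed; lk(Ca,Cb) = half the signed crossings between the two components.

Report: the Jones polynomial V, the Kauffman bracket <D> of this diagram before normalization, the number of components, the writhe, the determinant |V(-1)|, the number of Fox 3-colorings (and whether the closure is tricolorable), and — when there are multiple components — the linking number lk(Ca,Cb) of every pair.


V = x^3 + 2x^5 - 2x^6 + 2x^7 - 3x^8 + 2x^9 - 2x^10 + x^11
<D> = A^-20 - 2A^-16 + 2A^-12 - 3A^-8 + 2A^-4 - 2 + 2A^4 + A^12 (w = +8)
1 component over 12 crossings, w = +8
9 Fox colorings among 3^12, |V(-1)| = 15: tricolorable
why: w = +8 shifts under R1 moves; the (-A^3)^(-8) factor cancels that in V


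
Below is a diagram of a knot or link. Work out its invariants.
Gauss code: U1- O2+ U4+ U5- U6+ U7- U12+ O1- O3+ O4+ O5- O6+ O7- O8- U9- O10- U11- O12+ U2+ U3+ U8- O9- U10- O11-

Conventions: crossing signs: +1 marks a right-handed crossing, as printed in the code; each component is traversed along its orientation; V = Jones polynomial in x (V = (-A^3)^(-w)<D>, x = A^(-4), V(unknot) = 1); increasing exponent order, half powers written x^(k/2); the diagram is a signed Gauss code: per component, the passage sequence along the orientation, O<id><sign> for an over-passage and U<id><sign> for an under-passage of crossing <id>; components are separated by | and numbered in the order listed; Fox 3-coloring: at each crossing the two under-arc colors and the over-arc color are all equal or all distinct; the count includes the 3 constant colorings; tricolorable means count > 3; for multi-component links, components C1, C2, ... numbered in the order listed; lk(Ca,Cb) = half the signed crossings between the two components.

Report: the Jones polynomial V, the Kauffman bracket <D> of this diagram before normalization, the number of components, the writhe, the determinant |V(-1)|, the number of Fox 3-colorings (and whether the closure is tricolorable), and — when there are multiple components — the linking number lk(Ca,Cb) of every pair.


V = x^-5 - 2x^-4 + 2x^-3 - 2x^-2 + 2x^-1 - 1 + x
<D> = A^-10 - A^-6 + 2A^-2 - 2A^2 + 2A^6 - 2A^10 + A^14 (w = -2)
1 component over 12 crossings, w = -2
3 Fox colorings among 3^12, |V(-1)| = 11: not tricolorable
why: w = -2 (over 12 crossings) is diagram-only; (-A^3)^(2) removes it from V


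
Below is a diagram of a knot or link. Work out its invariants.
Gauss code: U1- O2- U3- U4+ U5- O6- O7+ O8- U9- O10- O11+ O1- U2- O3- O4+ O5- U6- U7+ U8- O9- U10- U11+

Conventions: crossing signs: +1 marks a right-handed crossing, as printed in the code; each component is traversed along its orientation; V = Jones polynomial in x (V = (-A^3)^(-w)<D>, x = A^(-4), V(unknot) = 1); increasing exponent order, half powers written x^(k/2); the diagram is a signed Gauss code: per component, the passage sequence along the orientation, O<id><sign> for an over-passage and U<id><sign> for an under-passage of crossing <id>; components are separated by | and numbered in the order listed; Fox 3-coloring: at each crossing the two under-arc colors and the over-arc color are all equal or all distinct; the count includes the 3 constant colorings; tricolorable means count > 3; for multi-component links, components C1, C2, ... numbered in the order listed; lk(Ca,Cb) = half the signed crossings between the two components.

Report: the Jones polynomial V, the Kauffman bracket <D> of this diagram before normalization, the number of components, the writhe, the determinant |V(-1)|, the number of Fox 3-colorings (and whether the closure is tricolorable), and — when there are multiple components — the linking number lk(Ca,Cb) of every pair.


V = -x^-7 + x^-6 - x^-5 + x^-4 + x^-2
<D> = -A^-7 - A + A^5 - A^9 + A^13 (w = -5)
1 component over 11 crossings, w = -5
3 Fox colorings among 3^11, |V(-1)| = 5: not tricolorable
why: the span of V is 5, forcing >= 5 crossings in any diagram


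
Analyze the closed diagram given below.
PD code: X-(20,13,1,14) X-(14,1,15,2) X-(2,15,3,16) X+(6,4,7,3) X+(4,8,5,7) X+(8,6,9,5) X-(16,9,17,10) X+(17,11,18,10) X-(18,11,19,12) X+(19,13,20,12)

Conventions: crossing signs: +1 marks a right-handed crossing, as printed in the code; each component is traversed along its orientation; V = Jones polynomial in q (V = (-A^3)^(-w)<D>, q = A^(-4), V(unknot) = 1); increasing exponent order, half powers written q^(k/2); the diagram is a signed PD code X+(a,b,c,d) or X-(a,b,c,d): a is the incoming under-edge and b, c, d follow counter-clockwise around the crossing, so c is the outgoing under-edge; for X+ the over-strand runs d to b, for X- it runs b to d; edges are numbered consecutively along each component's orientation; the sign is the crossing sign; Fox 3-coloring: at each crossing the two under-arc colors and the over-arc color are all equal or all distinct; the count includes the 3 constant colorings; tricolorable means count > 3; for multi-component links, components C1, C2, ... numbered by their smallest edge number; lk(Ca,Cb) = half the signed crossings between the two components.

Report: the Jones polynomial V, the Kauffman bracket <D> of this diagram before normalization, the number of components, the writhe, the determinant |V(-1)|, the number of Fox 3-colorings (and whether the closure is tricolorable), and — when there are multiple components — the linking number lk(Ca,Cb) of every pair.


V(q) = -q^-3 + q^-2 - q^-1 + 3 - q + q^2 - q^3
bracket: -A^-12 + A^-8 - A^-4 + 3 - A^4 + A^8 - A^12, w = 0
1 component, writhe 0, over 10 crossings
det 9, colorings 27 of 3^10 — tricolorable
observation: |V(-1)| = 9: so tricolorable, since 3 divides 9


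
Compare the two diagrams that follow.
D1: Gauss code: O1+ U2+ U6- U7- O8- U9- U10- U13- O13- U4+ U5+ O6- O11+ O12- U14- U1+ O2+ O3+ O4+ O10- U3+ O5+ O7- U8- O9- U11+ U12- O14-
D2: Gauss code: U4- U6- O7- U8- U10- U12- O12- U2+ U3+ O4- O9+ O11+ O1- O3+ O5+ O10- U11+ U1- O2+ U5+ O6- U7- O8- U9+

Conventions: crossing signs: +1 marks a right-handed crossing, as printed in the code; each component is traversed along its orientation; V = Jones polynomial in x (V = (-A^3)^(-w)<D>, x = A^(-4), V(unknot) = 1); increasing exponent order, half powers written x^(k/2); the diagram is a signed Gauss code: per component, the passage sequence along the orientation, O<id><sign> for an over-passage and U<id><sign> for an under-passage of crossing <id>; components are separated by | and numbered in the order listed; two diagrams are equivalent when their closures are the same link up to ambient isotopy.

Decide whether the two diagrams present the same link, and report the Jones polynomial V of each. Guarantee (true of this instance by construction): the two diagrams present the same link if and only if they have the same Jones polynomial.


equivalent: yes
D1 (bracket A^-2 + A^6 - A^10; 14 crossings at w = -2): V = -x^-4 + x^-3 + x^-1
V(D2) = -x^-4 + x^-3 + x^-1  [12 crossings, <D> = A^-2 + A^6 - A^10, w = -2]
observation: from 14 to 12 crossings by R-moves: one link, two diagrams


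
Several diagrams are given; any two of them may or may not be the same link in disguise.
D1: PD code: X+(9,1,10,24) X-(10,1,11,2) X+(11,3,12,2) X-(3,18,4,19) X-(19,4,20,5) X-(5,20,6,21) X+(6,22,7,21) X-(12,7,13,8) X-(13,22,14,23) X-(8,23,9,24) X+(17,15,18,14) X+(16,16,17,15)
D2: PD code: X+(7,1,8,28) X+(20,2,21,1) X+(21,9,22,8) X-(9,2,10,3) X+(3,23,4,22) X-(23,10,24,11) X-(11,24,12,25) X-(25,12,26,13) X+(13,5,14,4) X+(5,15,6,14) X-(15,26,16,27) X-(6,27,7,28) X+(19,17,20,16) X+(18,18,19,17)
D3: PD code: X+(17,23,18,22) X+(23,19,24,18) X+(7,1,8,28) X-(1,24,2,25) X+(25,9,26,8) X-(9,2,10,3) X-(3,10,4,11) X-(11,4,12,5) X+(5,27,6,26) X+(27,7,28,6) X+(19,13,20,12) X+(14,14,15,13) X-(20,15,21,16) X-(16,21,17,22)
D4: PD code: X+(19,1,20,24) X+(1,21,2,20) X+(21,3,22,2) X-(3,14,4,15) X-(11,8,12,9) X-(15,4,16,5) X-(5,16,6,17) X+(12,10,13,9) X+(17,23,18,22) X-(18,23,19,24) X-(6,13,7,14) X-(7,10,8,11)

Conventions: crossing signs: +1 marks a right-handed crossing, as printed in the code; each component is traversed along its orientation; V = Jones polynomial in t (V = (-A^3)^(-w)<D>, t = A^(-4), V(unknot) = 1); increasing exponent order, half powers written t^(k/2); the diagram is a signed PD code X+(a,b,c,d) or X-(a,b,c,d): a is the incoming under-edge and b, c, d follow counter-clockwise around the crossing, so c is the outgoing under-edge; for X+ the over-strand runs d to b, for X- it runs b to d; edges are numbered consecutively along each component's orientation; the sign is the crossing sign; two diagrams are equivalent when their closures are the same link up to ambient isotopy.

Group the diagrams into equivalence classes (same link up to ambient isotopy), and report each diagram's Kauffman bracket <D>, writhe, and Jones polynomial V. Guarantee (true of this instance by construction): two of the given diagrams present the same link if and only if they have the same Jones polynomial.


equivalence classes: {D1} | {D2, D3} | {D4}
D1 (bracket A^-2 + A^6 - A^10; 12 crossings at w = -2): V = -t^-4 + t^-3 + t^-1
V(D2) = t^-4 - 2t^-3 + 3t^-2 - 4t^-1 + 5 - 4t + 3t^2 - 2t^3 + t^4  [14 crossings, <D> = A^-10 - 2A^-6 + 3A^-2 - 4A^2 + 5A^6 - 4A^10 + 3A^14 - 2A^18 + A^22, w = +2]
V(D3) = t^-4 - 2t^-3 + 3t^-2 - 4t^-1 + 5 - 4t + 3t^2 - 2t^3 + t^4  (w +2, c 14, <D> = A^-10 - 2A^-6 + 3A^-2 - 4A^2 + 5A^6 - 4A^10 + 3A^14 - 2A^18 + A^22)
V(D4) = -t^-3 + t^-2 - t^-1 + 3 - t + t^2 - t^3  [12 crossings, <D> = -A^-18 + A^-14 - A^-10 + 3A^-6 - A^-2 + A^2 - A^6, w = -2]
key observation: comparing 4 Jones polynomials yields 3 groups


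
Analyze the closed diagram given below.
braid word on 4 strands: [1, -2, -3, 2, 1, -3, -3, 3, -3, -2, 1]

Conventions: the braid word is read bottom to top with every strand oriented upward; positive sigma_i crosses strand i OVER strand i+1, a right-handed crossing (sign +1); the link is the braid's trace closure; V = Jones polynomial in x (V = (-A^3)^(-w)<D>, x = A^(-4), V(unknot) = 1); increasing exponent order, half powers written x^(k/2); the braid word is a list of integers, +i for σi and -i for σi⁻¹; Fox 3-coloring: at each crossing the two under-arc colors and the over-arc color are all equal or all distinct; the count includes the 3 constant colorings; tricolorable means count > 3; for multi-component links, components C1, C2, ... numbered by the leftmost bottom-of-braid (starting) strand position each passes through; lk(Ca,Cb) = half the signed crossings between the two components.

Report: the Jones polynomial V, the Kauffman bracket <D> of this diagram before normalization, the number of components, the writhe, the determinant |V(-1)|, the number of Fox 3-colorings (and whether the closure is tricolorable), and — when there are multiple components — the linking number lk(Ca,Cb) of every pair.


V = -x^-5 + 2x^-4 - 3x^-3 + 4x^-2 - 4x^-1 + 5 - 3x + 2x^2 - x^3
<D> = A^-15 - 2A^-11 + 3A^-7 - 5A^-3 + 4A - 4A^5 + 3A^9 - 2A^13 + A^17 (w = -1)
1 component over 11 crossings, w = -1
3 Fox colorings among 3^11, |V(-1)| = 25: not tricolorable
why: inverse pairs cancel, leaving σ1 σ2⁻¹ σ3⁻¹ σ2 σ1 σ3⁻¹ σ3⁻¹ σ2⁻¹ σ1


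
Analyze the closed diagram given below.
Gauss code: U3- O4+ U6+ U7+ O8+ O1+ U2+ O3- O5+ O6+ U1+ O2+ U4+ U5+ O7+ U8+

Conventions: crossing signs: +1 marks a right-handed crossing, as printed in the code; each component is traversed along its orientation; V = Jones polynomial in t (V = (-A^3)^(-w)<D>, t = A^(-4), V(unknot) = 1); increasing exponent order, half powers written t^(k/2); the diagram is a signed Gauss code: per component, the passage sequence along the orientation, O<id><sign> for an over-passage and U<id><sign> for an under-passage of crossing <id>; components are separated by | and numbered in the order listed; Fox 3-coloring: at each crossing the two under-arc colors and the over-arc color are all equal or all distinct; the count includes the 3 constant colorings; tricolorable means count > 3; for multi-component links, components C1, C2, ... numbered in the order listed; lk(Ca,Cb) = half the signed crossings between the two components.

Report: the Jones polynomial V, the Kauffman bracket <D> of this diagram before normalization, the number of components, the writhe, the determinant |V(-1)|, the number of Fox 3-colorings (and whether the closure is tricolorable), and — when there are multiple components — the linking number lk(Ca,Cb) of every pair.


Jones polynomial: V(t) = t^2 + 2t^4 - 2t^5 + t^6 - 2t^7 + t^8
<D> = A^-14 - 2A^-10 + A^-6 - 2A^-2 + 2A^2 + A^10; writhe +6
components 1, writhe +6 (8 crossings)
3-colorings: 27 of 3^8, det 9 — tricolorable
note: w = +6 shifts under R1 moves; the (-A^3)^(-6) factor cancels that in V


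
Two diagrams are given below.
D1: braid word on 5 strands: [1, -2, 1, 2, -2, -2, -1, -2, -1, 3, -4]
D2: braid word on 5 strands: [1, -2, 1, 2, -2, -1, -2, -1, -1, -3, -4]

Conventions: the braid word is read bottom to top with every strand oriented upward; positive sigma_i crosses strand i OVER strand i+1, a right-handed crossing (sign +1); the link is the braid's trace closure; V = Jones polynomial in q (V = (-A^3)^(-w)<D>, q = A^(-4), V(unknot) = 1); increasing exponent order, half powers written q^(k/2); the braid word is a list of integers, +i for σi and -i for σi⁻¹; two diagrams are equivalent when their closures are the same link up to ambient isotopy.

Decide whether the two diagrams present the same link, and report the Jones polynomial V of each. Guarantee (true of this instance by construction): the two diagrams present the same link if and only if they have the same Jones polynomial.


equivalent: yes
D1 (bracket A^-7 + A; 11 crossings at w = -3): V = -q^(-5/2) - q^(-1/2)
V(D2) = -q^(-5/2) - q^(-1/2)  (w -5, c 11, <D> = A^-13 + A^-5)
key observation: one V(q) for all 2 diagrams — one class (guaranteed)


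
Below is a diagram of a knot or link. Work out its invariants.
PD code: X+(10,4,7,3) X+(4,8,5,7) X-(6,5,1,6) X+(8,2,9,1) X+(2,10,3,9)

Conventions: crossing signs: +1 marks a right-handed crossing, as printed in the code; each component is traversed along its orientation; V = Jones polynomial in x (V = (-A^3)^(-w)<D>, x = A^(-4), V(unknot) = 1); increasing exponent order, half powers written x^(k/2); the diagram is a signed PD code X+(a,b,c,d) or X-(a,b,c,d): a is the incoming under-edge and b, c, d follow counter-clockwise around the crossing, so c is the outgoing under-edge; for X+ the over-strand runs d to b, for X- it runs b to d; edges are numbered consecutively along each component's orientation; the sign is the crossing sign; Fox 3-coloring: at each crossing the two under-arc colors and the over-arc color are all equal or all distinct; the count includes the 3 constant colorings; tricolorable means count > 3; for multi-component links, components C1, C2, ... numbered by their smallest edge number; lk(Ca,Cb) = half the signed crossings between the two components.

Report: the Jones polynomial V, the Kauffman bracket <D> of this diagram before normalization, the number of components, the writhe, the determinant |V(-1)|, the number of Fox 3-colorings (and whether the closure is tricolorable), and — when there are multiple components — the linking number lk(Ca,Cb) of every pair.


V(x) = -x^(3/2) - x^(7/2) + x^(9/2) - x^(11/2)
bracket: A^-13 - A^-9 + A^-5 + A^3, w = +3
2 components, writhe +3, over 5 crossings
lk(C1,C2) = +2
det 4, colorings 3 of 3^5 — not tricolorable
observation: the 1 component pair carries total linking +2


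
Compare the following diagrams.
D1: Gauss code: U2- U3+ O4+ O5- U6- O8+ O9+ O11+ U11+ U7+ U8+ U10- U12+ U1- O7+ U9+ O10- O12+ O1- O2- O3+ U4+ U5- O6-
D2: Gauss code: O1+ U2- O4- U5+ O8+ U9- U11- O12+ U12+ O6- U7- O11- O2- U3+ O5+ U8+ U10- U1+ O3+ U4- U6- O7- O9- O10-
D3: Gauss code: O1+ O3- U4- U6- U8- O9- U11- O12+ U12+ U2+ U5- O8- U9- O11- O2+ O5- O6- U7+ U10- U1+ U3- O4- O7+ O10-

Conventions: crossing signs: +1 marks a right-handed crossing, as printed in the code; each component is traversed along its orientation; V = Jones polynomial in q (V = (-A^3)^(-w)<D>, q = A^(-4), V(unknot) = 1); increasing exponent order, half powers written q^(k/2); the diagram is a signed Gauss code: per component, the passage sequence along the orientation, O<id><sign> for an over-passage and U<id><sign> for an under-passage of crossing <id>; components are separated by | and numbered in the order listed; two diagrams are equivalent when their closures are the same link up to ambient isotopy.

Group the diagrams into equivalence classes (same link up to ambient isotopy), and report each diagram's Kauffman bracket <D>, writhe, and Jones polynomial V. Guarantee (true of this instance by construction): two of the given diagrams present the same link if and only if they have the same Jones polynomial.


grouping into links: {D1} | {D2} | {D3}
V(D1) = 1  (w +2, c 12, <D> = A^6)
V(D2) = -q^-6 + 2q^-5 - 3q^-4 + 4q^-3 - 4q^-2 + 4q^-1 - 2 + 2q - q^2  [12 crossings, <D> = -A^-14 + 2A^-10 - 2A^-6 + 4A^-2 - 4A^2 + 4A^6 - 3A^10 + 2A^14 - A^18, w = -2]
D3 (bracket A^-8 + 1 - A^4; 12 crossings at w = -4): V = -q^-4 + q^-3 + q^-1
why: comparing 3 Jones polynomials yields 3 groups


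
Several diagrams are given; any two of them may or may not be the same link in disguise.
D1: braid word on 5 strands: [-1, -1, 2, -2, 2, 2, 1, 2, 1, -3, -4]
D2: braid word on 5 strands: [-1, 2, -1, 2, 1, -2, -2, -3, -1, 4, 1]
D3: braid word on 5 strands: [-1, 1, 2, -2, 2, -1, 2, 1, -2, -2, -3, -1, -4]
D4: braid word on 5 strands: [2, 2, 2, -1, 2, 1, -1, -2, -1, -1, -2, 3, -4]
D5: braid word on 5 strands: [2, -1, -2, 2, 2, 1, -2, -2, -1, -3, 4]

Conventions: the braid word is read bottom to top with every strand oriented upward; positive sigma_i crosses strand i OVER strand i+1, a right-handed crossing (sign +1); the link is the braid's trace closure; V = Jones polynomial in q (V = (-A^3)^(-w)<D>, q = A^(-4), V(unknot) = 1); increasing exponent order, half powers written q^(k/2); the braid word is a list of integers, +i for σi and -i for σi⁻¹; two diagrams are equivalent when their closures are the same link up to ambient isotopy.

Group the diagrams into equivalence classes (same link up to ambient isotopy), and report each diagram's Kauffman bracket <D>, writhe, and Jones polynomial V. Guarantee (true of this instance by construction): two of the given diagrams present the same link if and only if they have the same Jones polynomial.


grouping into links: {D1} | {D2, D3, D4, D5}
V(D1) = -q^(1/2) - q^(5/2)  (w +1, c 11, <D> = A^-7 + A)
V(D2) = q^(-7/2) - q^(-5/2) + q^(-3/2) - 2q^(-1/2) - q^(3/2)  [11 crossings, <D> = A^-9 + 2A^-1 - A^3 + A^7 - A^11, w = -1]
D3 (bracket A^-15 + 2A^-7 - A^-3 + A - A^5; 13 crossings at w = -3): V = q^(-7/2) - q^(-5/2) + q^(-3/2) - 2q^(-1/2) - q^(3/2)
V(D4) = q^(-7/2) - q^(-5/2) + q^(-3/2) - 2q^(-1/2) - q^(3/2)  [13 crossings, <D> = A^-9 + 2A^-1 - A^3 + A^7 - A^11, w = -1]
D5 (bracket A^-9 + 2A^-1 - A^3 + A^7 - A^11; 11 crossings at w = -1): V = q^(-7/2) - q^(-5/2) + q^(-3/2) - 2q^(-1/2) - q^(3/2)
why: 2 classes among 5 diagrams; unequal V(q) rules out equality


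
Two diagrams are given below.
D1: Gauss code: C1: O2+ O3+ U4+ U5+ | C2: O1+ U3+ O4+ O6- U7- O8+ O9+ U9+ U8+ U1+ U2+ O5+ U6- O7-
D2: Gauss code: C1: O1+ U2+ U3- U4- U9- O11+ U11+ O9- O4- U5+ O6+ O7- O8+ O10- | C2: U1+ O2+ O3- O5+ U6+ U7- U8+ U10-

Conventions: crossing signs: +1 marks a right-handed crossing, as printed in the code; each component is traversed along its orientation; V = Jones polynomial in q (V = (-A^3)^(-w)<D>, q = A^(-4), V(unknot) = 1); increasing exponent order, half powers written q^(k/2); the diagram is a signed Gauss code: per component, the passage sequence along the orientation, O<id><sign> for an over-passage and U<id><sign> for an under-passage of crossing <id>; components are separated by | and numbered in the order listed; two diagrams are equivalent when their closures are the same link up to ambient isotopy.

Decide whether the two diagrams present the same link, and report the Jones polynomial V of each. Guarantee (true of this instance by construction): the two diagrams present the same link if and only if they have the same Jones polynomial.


equivalent: no
V(D1) = -q^(1/2) + q^(3/2) - q^(5/2) - q^(9/2)  (w +5, c 9, <D> = A^-3 + A^5 - A^9 + A^13)
D2 (bracket A^-7 + A; 11 crossings at w = +1): V = -q^(1/2) - q^(5/2)
why: V(q) takes 2 values over 2 diagrams, fixing the grouping


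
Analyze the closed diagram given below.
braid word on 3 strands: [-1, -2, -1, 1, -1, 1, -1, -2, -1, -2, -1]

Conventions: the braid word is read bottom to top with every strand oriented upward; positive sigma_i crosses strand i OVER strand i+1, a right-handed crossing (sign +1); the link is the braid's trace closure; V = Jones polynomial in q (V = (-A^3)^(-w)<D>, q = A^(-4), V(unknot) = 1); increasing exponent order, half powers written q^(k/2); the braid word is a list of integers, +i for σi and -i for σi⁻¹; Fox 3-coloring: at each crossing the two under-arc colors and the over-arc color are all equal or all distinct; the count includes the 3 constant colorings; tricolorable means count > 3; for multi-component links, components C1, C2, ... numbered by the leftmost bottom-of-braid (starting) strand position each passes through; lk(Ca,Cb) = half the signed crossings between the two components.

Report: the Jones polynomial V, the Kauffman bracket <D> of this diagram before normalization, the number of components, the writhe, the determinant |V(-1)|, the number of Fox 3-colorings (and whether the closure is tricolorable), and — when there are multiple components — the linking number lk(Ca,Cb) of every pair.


V(q) = q^(-15/2) - q^(-13/2) - q^(-9/2) - q^(-5/2)
bracket: A^-11 + A^-3 + A^5 - A^9, w = -7
2 components, writhe -7, over 11 crossings
lk(C1,C2) = -2
det 4, colorings 3 of 3^11 — not tricolorable
observation: span 5 respects span(V) <= c + mu - 1 = 12 for this 2-component diagram


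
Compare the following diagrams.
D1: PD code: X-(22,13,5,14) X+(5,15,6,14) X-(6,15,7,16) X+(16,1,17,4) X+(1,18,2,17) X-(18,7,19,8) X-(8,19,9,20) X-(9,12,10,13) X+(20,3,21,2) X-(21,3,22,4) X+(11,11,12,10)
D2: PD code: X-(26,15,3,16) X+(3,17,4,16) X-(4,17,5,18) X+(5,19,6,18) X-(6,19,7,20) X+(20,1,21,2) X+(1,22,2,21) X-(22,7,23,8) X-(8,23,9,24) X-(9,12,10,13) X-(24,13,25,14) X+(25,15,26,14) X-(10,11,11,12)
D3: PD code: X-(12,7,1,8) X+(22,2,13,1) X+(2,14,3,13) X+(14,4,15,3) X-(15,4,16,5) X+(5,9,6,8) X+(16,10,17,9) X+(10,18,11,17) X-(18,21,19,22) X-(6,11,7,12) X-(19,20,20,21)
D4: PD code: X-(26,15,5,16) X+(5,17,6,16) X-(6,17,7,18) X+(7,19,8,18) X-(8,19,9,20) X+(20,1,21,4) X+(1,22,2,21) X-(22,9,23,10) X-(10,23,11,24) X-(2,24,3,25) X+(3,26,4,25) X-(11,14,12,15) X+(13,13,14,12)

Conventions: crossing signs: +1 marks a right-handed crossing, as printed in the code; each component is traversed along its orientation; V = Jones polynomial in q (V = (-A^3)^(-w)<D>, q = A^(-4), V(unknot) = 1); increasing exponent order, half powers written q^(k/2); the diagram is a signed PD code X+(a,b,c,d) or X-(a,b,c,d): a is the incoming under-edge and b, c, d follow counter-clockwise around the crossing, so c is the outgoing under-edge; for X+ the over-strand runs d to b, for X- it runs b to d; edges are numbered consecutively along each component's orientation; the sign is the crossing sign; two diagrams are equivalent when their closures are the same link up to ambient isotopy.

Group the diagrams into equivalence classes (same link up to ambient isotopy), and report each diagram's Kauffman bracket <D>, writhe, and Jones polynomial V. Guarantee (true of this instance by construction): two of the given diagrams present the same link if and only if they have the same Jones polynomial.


classes: {D1, D2, D4} | {D3}
V(D1) = q^(-7/2) - q^(-5/2) + q^(-3/2) - 2q^(-1/2) - q^(3/2)  [11 crossings, <D> = A^-9 + 2A^-1 - A^3 + A^7 - A^11, w = -1]
D2 (bracket A^-15 + 2A^-7 - A^-3 + A - A^5; 13 crossings at w = -3): V = q^(-7/2) - q^(-5/2) + q^(-3/2) - 2q^(-1/2) - q^(3/2)
V(D3) = -q^(1/2) + q^(3/2) - q^(5/2) - q^(9/2)  (w +1, c 11, <D> = A^-15 + A^-7 - A^-3 + A)
V(D4) = q^(-7/2) - q^(-5/2) + q^(-3/2) - 2q^(-1/2) - q^(3/2)  (w -1, c 13, <D> = A^-9 + 2A^-1 - A^3 + A^7 - A^11)
note: 2 values of V(q) split the 4 diagrams


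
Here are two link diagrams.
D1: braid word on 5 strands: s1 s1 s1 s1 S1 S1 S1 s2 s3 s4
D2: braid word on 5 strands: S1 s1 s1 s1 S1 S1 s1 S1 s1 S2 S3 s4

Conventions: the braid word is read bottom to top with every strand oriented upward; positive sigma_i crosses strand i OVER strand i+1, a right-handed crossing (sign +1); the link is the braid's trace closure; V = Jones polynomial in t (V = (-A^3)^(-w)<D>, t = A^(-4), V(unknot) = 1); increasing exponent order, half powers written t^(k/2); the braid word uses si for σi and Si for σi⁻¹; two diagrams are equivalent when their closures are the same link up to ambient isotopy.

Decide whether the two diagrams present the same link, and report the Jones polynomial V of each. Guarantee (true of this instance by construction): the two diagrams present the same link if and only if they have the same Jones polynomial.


equivalent: yes
V(D1) = 1  (w +4, c 10, <D> = A^12)
V(D2) = 1  [12 crossings, <D> = 1, w = 0]
key observation: D2 (12 crossings) and D1 (10) are Markov-related braid presentations


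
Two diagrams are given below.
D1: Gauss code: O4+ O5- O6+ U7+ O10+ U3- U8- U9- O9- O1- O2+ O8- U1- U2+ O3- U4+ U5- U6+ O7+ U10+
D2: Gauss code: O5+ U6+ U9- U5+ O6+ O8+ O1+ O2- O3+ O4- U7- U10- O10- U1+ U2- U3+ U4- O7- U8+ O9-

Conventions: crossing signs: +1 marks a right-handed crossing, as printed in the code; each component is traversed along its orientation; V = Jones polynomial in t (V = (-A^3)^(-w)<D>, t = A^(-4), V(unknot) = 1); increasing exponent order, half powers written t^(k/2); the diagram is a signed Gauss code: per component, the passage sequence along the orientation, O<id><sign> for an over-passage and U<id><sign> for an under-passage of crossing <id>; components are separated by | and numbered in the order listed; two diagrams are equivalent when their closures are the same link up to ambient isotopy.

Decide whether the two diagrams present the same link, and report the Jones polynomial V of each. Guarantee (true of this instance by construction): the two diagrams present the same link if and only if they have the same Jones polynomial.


same link: no
V(D1) = t + t^3 - t^4  [10 crossings, <D> = -A^-16 + A^-12 + A^-4, w = 0]
V(D2) = 1  [10 crossings, <D> = 1, w = 0]
insight: V(t) takes 2 values over 2 diagrams, fixing the grouping


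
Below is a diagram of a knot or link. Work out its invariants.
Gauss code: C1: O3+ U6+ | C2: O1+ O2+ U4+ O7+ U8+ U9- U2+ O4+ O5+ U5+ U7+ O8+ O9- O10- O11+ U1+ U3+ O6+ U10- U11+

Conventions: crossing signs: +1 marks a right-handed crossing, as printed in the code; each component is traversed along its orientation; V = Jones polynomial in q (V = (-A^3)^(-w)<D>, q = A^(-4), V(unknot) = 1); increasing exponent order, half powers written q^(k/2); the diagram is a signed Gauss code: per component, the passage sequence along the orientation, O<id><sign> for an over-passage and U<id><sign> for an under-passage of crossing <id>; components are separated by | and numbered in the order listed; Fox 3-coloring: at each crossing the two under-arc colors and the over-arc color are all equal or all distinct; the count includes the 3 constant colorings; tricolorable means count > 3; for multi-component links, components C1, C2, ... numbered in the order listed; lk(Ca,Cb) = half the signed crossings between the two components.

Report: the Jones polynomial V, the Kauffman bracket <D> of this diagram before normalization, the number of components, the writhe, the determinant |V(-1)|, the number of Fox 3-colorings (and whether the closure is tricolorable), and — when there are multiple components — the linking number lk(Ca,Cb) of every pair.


V = -q^(3/2) - 2q^(7/2) + q^(9/2) - q^(11/2) + q^(13/2)
<D> = -A^-5 + A^-1 - A^3 + 2A^7 + A^15 (w = +7)
2 components over 11 crossings, w = +7
lk(C1,C2): +1
9 Fox colorings among 3^11, |V(-1)| = 6: tricolorable
why: the span of V is 5, within the link bound 11 + 2 - 1


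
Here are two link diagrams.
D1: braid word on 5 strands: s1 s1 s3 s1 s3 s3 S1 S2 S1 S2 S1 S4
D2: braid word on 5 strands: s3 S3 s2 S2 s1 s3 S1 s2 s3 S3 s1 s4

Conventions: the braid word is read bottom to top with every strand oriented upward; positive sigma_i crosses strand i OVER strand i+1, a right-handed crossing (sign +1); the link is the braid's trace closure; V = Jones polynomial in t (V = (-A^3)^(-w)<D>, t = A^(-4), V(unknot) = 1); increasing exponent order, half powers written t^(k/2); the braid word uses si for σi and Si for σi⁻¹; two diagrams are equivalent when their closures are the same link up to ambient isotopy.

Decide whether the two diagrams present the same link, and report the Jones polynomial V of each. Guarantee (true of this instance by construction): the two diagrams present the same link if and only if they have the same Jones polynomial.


same link: no
V(D1) = t + t^3 - t^4  [12 crossings, <D> = -A^-16 + A^-12 + A^-4, w = 0]
V(D2) = 1  (w +4, c 12, <D> = A^12)
note: comparing 2 Jones polynomials yields 2 groups


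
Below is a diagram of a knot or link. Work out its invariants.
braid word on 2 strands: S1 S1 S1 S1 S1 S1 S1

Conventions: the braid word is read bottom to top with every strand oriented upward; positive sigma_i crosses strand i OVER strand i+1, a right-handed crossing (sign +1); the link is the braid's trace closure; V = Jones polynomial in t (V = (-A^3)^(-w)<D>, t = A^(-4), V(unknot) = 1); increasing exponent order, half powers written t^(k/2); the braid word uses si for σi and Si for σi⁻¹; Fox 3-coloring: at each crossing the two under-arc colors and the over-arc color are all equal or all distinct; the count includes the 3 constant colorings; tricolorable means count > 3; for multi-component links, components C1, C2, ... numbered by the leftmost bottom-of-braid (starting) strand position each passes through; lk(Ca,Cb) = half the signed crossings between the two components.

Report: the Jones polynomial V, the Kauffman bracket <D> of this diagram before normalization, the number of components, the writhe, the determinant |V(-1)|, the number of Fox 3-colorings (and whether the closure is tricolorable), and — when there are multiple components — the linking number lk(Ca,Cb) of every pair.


V = -t^-10 + t^-9 - t^-8 + t^-7 - t^-6 + t^-5 + t^-3
<D> = -A^-9 - A^-1 + A^3 - A^7 + A^11 - A^15 + A^19 (w = -7)
1 component over 7 crossings, w = -7
3 Fox colorings among 3^7, |V(-1)| = 7: not tricolorable
why: |V(-1)| = 7: so not tricolorable, since 3 does not divide 7


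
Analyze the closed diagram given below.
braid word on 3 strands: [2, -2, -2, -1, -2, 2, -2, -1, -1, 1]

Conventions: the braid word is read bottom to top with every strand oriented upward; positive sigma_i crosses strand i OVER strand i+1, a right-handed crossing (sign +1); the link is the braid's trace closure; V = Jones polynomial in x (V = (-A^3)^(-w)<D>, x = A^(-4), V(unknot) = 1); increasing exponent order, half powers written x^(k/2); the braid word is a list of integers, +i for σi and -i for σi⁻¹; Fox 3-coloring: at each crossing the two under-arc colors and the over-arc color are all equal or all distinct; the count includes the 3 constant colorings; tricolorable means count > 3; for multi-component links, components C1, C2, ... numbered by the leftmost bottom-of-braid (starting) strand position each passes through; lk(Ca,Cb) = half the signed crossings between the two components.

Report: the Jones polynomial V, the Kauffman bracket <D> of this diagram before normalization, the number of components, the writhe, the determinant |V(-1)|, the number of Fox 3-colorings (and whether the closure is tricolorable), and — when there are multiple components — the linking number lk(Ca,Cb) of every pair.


V(x) = -x^-4 + x^-3 + x^-1
bracket: A^-8 + 1 - A^4, w = -4
1 component, writhe -4, over 10 crossings
det 3, colorings 9 of 3^10 — tricolorable
observation: V spans 3 powers of x: at least 3 crossings in any diagram
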